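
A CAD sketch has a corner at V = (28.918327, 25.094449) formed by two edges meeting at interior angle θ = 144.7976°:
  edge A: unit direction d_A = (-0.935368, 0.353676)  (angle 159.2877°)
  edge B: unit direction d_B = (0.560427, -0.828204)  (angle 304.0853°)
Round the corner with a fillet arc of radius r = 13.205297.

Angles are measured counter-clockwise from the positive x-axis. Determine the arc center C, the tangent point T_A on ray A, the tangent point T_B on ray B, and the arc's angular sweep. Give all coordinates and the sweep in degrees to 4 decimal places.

center=(20.3294,14.2243) T_A=(24.9998,26.5761) T_B=(31.2661,21.6249) sweep=35.2024

bisector direction at 231.6865° = (-0.619964,-0.784630)
center distance |VC| = r/sin(θ/2) = 13.205297/sin(72.3988°) = 13.853875
C = V + |VC|·bis = (20.3294,14.2243)
T_A = V + ((C−V)·d_A)·d_A = V + 4.1893·d_A = (24.9998,26.5761)
T_B = V + ((C−V)·d_B)·d_B = V + 4.1893·d_B = (31.2661,21.6249)
sweep = 180° − θ = 35.2024°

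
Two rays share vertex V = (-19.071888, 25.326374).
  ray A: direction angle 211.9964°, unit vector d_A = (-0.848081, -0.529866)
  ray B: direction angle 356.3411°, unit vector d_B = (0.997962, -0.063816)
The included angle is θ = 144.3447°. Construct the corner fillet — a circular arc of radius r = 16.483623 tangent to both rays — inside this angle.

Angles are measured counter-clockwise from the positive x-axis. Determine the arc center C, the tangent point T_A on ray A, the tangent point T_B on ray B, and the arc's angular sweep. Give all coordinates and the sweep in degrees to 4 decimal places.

bisector direction at 284.1687° = (0.244779,-0.969579)
center distance |VC| = r/sin(θ/2) = 16.483623/sin(72.1723°) = 17.315062
C = V + |VC|·bis = (-14.8335,8.5381)
T_A = V + ((C−V)·d_A)·d_A = V + 5.3011·d_A = (-23.5676,22.5175)
T_B = V + ((C−V)·d_B)·d_B = V + 5.3011·d_B = (-13.7816,24.9881)
sweep = 180° − θ = 35.6553°

center=(-14.8335,8.5381) T_A=(-23.5676,22.5175) T_B=(-13.7816,24.9881) sweep=35.6553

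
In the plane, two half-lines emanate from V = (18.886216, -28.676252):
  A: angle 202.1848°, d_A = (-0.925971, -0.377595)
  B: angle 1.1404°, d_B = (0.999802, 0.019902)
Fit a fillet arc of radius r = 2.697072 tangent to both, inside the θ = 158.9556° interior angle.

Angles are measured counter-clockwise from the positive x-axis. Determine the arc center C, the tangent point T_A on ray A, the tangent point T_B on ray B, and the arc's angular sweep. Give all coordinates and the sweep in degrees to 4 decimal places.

center=(19.4407,-31.3628) T_A=(18.4223,-28.8654) T_B=(19.3871,-28.6663) sweep=21.0444

bisector direction at 281.6626° = (0.202148,-0.979355)
center distance |VC| = r/sin(θ/2) = 2.697072/sin(79.4778°) = 2.743201
C = V + |VC|·bis = (19.4407,-31.3628)
T_A = V + ((C−V)·d_A)·d_A = V + 0.5010·d_A = (18.4223,-28.8654)
T_B = V + ((C−V)·d_B)·d_B = V + 0.5010·d_B = (19.3871,-28.6663)
sweep = 180° − θ = 21.0444°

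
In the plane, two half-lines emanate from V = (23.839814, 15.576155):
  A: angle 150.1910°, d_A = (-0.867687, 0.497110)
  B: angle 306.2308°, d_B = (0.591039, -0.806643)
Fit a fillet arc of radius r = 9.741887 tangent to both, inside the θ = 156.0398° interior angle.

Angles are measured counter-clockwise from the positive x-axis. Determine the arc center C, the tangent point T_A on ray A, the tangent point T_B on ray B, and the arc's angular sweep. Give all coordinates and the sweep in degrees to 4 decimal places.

bisector direction at 228.2109° = (-0.666391,-0.745603)
center distance |VC| = r/sin(θ/2) = 9.741887/sin(78.0199°) = 9.958792
C = V + |VC|·bis = (17.2034,8.1509)
T_A = V + ((C−V)·d_A)·d_A = V + 2.0672·d_A = (22.0462,16.6038)
T_B = V + ((C−V)·d_B)·d_B = V + 2.0672·d_B = (25.0616,13.9087)
sweep = 180° − θ = 23.9602°

center=(17.2034,8.1509) T_A=(22.0462,16.6038) T_B=(25.0616,13.9087) sweep=23.9602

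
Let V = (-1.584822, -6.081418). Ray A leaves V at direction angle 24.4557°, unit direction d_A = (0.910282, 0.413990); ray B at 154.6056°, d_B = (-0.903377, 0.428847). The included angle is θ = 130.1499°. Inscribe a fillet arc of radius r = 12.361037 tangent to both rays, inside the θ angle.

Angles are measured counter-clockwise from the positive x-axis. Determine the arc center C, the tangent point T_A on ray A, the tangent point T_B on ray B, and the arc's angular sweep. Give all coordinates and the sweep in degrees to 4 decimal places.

bisector direction at 89.5307° = (0.008192,0.999966)
center distance |VC| = r/sin(θ/2) = 12.361037/sin(65.0750°) = 13.630592
C = V + |VC|·bis = (-1.4732,7.5487)
T_A = V + ((C−V)·d_A)·d_A = V + 5.7444·d_A = (3.6442,-3.7033)
T_B = V + ((C−V)·d_B)·d_B = V + 5.7444·d_B = (-6.7742,-3.6180)
sweep = 180° − θ = 49.8501°

center=(-1.4732,7.5487) T_A=(3.6442,-3.7033) T_B=(-6.7742,-3.6180) sweep=49.8501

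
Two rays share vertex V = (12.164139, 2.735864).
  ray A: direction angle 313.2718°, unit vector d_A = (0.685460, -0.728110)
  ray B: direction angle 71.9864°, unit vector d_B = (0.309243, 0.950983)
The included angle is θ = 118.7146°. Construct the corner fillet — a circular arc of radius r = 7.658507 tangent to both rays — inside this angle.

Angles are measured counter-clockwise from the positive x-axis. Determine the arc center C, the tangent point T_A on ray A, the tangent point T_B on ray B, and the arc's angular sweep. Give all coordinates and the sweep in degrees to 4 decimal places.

center=(20.8503,4.6821) T_A=(15.2740,-0.5675) T_B=(13.5672,7.0504) sweep=61.2854

bisector direction at 12.6291° = (0.975806,0.218639)
center distance |VC| = r/sin(θ/2) = 7.658507/sin(59.3573°) = 8.901489
C = V + |VC|·bis = (20.8503,4.6821)
T_A = V + ((C−V)·d_A)·d_A = V + 4.5369·d_A = (15.2740,-0.5675)
T_B = V + ((C−V)·d_B)·d_B = V + 4.5369·d_B = (13.5672,7.0504)
sweep = 180° − θ = 61.2854°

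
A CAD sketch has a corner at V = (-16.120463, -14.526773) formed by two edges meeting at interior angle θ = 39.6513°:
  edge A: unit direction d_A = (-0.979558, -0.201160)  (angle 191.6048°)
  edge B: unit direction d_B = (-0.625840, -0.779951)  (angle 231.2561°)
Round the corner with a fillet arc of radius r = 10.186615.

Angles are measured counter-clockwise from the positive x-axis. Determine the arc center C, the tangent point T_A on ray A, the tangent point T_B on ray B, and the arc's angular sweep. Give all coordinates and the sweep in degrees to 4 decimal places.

center=(-41.7485,-30.1889) T_A=(-43.7976,-20.2105) T_B=(-33.8034,-36.5641) sweep=140.3487

bisector direction at 211.4305° = (-0.853274,-0.521463)
center distance |VC| = r/sin(θ/2) = 10.186615/sin(19.8256°) = 30.034916
C = V + |VC|·bis = (-41.7485,-30.1889)
T_A = V + ((C−V)·d_A)·d_A = V + 28.2547·d_A = (-43.7976,-20.2105)
T_B = V + ((C−V)·d_B)·d_B = V + 28.2547·d_B = (-33.8034,-36.5641)
sweep = 180° − θ = 140.3487°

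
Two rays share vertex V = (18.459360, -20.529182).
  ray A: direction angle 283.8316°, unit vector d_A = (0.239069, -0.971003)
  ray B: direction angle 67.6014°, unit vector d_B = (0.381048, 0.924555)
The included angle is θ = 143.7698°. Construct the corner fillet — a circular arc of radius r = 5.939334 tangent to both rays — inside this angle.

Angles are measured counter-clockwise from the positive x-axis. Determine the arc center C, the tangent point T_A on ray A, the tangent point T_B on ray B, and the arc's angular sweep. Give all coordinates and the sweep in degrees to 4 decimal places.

center=(24.6910,-20.9959) T_A=(18.9239,-22.4158) T_B=(19.1997,-18.7328) sweep=36.2302

bisector direction at 355.7165° = (0.997207,-0.074692)
center distance |VC| = r/sin(θ/2) = 5.939334/sin(71.8849°) = 6.249077
C = V + |VC|·bis = (24.6910,-20.9959)
T_A = V + ((C−V)·d_A)·d_A = V + 1.9430·d_A = (18.9239,-22.4158)
T_B = V + ((C−V)·d_B)·d_B = V + 1.9430·d_B = (19.1997,-18.7328)
sweep = 180° − θ = 36.2302°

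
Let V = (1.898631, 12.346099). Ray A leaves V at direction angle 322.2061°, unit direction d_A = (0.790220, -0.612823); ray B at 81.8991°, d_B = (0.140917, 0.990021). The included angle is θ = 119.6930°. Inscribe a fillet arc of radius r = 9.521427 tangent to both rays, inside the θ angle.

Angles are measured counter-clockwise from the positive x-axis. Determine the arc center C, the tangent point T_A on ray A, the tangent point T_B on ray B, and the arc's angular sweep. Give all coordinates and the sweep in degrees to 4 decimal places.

center=(12.1045,16.4804) T_A=(6.2695,8.9564) T_B=(2.6781,17.8222) sweep=60.3070

bisector direction at 22.0526° = (0.926840,0.375458)
center distance |VC| = r/sin(θ/2) = 9.521427/sin(59.8465°) = 11.011469
C = V + |VC|·bis = (12.1045,16.4804)
T_A = V + ((C−V)·d_A)·d_A = V + 5.5313·d_A = (6.2695,8.9564)
T_B = V + ((C−V)·d_B)·d_B = V + 5.5313·d_B = (2.6781,17.8222)
sweep = 180° − θ = 60.3070°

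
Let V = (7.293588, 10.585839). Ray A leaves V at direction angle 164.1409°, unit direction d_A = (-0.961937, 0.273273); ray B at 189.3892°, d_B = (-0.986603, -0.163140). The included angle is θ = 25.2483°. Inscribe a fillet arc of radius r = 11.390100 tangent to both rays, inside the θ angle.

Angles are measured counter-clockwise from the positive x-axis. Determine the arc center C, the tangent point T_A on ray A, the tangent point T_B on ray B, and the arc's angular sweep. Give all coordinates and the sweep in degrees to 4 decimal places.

center=(-44.7390,13.5267) T_A=(-41.6264,24.4833) T_B=(-42.8808,2.2892) sweep=154.7517

bisector direction at 176.7651° = (-0.998407,0.056431)
center distance |VC| = r/sin(θ/2) = 11.390100/sin(12.6242°) = 52.115589
C = V + |VC|·bis = (-44.7390,13.5267)
T_A = V + ((C−V)·d_A)·d_A = V + 50.8557·d_A = (-41.6264,24.4833)
T_B = V + ((C−V)·d_B)·d_B = V + 50.8557·d_B = (-42.8808,2.2892)
sweep = 180° − θ = 154.7517°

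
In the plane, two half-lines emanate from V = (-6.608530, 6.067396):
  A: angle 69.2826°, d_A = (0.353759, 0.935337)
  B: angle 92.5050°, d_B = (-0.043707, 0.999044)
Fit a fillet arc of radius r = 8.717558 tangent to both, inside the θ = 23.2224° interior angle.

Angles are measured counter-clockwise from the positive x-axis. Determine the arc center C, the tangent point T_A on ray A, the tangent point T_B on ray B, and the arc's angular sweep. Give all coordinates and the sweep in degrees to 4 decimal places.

bisector direction at 80.8938° = (0.158265,0.987397)
center distance |VC| = r/sin(θ/2) = 8.717558/sin(11.6112°) = 43.312883
C = V + |VC|·bis = (0.2464,48.8344)
T_A = V + ((C−V)·d_A)·d_A = V + 42.4265·d_A = (8.4002,45.7505)
T_B = V + ((C−V)·d_B)·d_B = V + 42.4265·d_B = (-8.4628,48.4534)
sweep = 180° − θ = 156.7776°

center=(0.2464,48.8344) T_A=(8.4002,45.7505) T_B=(-8.4628,48.4534) sweep=156.7776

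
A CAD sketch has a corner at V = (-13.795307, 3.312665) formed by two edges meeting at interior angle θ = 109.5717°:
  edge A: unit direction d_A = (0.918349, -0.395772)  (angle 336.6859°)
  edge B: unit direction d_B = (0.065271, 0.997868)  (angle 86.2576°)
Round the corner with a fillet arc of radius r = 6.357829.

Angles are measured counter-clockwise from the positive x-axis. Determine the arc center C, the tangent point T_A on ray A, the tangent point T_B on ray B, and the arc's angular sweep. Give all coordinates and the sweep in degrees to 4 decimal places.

center=(-7.1581,7.3754) T_A=(-9.6744,1.5367) T_B=(-13.5024,7.7904) sweep=70.4283

bisector direction at 31.4717° = (0.852898,0.522078)
center distance |VC| = r/sin(θ/2) = 6.357829/sin(54.7859°) = 7.781896
C = V + |VC|·bis = (-7.1581,7.3754)
T_A = V + ((C−V)·d_A)·d_A = V + 4.4873·d_A = (-9.6744,1.5367)
T_B = V + ((C−V)·d_B)·d_B = V + 4.4873·d_B = (-13.5024,7.7904)
sweep = 180° − θ = 70.4283°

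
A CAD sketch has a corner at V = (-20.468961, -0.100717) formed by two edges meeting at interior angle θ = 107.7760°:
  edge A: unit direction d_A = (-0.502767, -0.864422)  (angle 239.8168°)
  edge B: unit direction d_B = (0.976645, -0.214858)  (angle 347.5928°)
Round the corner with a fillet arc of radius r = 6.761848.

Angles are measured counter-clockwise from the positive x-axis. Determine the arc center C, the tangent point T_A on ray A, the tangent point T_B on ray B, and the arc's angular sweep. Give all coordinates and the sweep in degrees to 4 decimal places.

bisector direction at 293.7048° = (0.402024,-0.915629)
center distance |VC| = r/sin(θ/2) = 6.761848/sin(53.8880°) = 8.370007
C = V + |VC|·bis = (-17.1040,-7.7645)
T_A = V + ((C−V)·d_A)·d_A = V + 4.9330·d_A = (-22.9491,-4.3649)
T_B = V + ((C−V)·d_B)·d_B = V + 4.9330·d_B = (-15.6512,-1.1606)
sweep = 180° − θ = 72.2240°

center=(-17.1040,-7.7645) T_A=(-22.9491,-4.3649) T_B=(-15.6512,-1.1606) sweep=72.2240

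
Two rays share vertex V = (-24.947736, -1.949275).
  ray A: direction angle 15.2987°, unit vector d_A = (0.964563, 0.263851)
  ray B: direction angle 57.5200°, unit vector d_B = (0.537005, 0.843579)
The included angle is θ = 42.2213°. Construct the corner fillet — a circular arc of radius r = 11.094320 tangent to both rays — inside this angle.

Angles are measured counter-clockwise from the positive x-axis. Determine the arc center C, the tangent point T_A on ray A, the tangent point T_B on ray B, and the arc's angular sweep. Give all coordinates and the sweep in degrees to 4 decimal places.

bisector direction at 36.4093° = (0.804797,0.593550)
center distance |VC| = r/sin(θ/2) = 11.094320/sin(21.1106°) = 30.802991
C = V + |VC|·bis = (-0.1576,16.3338)
T_A = V + ((C−V)·d_A)·d_A = V + 28.7357·d_A = (2.7697,5.6327)
T_B = V + ((C−V)·d_B)·d_B = V + 28.7357·d_B = (-9.5165,22.2916)
sweep = 180° − θ = 137.7787°

center=(-0.1576,16.3338) T_A=(2.7697,5.6327) T_B=(-9.5165,22.2916) sweep=137.7787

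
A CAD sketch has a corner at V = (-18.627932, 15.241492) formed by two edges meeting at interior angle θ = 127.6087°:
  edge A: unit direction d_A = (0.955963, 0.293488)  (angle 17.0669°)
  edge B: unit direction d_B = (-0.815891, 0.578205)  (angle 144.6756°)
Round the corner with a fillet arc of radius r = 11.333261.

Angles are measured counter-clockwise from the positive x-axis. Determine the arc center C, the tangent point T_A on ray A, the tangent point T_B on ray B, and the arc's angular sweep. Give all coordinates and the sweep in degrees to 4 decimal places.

center=(-16.6241,27.7120) T_A=(-13.2979,16.8779) T_B=(-23.1770,18.4653) sweep=52.3913

bisector direction at 80.8713° = (0.158654,0.987334)
center distance |VC| = r/sin(θ/2) = 11.333261/sin(63.8043°) = 12.630518
C = V + |VC|·bis = (-16.6241,27.7120)
T_A = V + ((C−V)·d_A)·d_A = V + 5.5756·d_A = (-13.2979,16.8779)
T_B = V + ((C−V)·d_B)·d_B = V + 5.5756·d_B = (-23.1770,18.4653)
sweep = 180° − θ = 52.3913°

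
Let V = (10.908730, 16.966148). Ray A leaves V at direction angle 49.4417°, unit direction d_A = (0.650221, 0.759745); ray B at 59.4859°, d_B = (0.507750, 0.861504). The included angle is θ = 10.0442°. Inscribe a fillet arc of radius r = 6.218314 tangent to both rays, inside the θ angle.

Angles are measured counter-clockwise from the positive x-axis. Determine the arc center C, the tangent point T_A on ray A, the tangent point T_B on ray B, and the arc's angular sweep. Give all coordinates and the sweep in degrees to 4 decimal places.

center=(52.1949,74.7699) T_A=(56.9192,70.7267) T_B=(46.8378,77.9273) sweep=169.9558

bisector direction at 54.4638° = (0.581217,0.813748)
center distance |VC| = r/sin(θ/2) = 6.218314/sin(5.0221°) = 71.033984
C = V + |VC|·bis = (52.1949,74.7699)
T_A = V + ((C−V)·d_A)·d_A = V + 70.7613·d_A = (56.9192,70.7267)
T_B = V + ((C−V)·d_B)·d_B = V + 70.7613·d_B = (46.8378,77.9273)
sweep = 180° − θ = 169.9558°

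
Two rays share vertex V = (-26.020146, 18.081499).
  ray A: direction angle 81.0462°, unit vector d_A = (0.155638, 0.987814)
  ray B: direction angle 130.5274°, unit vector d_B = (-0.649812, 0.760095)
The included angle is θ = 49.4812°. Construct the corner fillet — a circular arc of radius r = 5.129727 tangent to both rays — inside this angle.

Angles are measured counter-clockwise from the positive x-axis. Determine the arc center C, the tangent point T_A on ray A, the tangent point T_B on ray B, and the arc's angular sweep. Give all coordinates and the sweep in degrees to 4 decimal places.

center=(-29.3548,29.8763) T_A=(-24.2876,29.0779) T_B=(-33.2539,26.5429) sweep=130.5188

bisector direction at 105.7868° = (-0.272059,0.962281)
center distance |VC| = r/sin(θ/2) = 5.129727/sin(24.7406°) = 12.257098
C = V + |VC|·bis = (-29.3548,29.8763)
T_A = V + ((C−V)·d_A)·d_A = V + 11.1320·d_A = (-24.2876,29.0779)
T_B = V + ((C−V)·d_B)·d_B = V + 11.1320·d_B = (-33.2539,26.5429)
sweep = 180° − θ = 130.5188°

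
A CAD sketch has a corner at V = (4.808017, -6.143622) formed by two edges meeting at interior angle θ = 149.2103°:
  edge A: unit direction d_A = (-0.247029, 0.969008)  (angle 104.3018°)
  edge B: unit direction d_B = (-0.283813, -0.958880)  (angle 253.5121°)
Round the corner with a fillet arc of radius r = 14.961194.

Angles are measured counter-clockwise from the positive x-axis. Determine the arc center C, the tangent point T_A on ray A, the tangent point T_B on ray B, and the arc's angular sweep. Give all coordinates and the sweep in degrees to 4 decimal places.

center=(-10.7072,-5.8476) T_A=(3.7904,-2.1517) T_B=(3.6388,-10.0938) sweep=30.7897

bisector direction at 178.9070° = (-0.999818,0.019076)
center distance |VC| = r/sin(θ/2) = 14.961194/sin(74.6051°) = 15.517991
C = V + |VC|·bis = (-10.7072,-5.8476)
T_A = V + ((C−V)·d_A)·d_A = V + 4.1196·d_A = (3.7904,-2.1517)
T_B = V + ((C−V)·d_B)·d_B = V + 4.1196·d_B = (3.6388,-10.0938)
sweep = 180° − θ = 30.7897°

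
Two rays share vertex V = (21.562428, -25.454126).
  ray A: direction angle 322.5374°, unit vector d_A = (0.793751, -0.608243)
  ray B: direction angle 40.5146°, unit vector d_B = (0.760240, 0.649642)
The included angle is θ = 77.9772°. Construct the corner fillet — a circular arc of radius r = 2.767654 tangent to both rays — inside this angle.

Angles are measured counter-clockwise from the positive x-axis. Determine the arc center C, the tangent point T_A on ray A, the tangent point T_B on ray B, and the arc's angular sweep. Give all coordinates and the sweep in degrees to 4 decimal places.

center=(25.9598,-25.3370) T_A=(24.2764,-27.5338) T_B=(24.1618,-23.2329) sweep=102.0228

bisector direction at 1.5260° = (0.999645,0.026631)
center distance |VC| = r/sin(θ/2) = 2.767654/sin(38.9886°) = 4.398927
C = V + |VC|·bis = (25.9598,-25.3370)
T_A = V + ((C−V)·d_A)·d_A = V + 3.4192·d_A = (24.2764,-27.5338)
T_B = V + ((C−V)·d_B)·d_B = V + 3.4192·d_B = (24.1618,-23.2329)
sweep = 180° − θ = 102.0228°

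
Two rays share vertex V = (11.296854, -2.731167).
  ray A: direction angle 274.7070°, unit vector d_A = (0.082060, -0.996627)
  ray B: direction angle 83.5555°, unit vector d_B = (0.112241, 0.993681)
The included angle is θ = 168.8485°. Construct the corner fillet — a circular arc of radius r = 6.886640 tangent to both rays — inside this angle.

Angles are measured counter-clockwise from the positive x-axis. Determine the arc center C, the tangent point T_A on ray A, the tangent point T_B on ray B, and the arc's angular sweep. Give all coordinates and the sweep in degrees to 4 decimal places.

bisector direction at 359.1313° = (0.999885,-0.015162)
center distance |VC| = r/sin(θ/2) = 6.886640/sin(84.4243°) = 6.919378
C = V + |VC|·bis = (18.2154,-2.8361)
T_A = V + ((C−V)·d_A)·d_A = V + 0.6723·d_A = (11.3520,-3.4012)
T_B = V + ((C−V)·d_B)·d_B = V + 0.6723·d_B = (11.3723,-2.0631)
sweep = 180° − θ = 11.1515°

center=(18.2154,-2.8361) T_A=(11.3520,-3.4012) T_B=(11.3723,-2.0631) sweep=11.1515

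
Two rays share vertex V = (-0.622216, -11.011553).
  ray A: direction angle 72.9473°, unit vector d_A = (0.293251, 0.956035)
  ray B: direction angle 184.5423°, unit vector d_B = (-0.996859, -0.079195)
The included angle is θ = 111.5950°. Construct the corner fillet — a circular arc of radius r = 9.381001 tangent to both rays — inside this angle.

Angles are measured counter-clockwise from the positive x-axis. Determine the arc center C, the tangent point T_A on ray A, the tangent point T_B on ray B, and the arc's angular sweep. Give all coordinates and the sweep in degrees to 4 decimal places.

center=(-7.7210,-2.1650) T_A=(1.2475,-4.9159) T_B=(-6.9781,-11.5165) sweep=68.4050

bisector direction at 128.7448° = (-0.625853,0.779941)
center distance |VC| = r/sin(θ/2) = 9.381001/sin(55.7975°) = 11.342642
C = V + |VC|·bis = (-7.7210,-2.1650)
T_A = V + ((C−V)·d_A)·d_A = V + 6.3759·d_A = (1.2475,-4.9159)
T_B = V + ((C−V)·d_B)·d_B = V + 6.3759·d_B = (-6.9781,-11.5165)
sweep = 180° − θ = 68.4050°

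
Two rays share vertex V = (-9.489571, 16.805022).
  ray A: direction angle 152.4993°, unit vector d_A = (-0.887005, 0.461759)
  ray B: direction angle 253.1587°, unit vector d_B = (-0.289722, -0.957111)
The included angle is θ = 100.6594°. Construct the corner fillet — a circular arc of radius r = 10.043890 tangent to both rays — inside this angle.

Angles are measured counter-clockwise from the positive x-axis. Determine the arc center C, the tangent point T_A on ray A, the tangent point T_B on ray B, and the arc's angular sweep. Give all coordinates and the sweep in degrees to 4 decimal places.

center=(-21.5160,11.7424) T_A=(-16.8782,20.6514) T_B=(-11.9029,8.8325) sweep=79.3406

bisector direction at 202.8290° = (-0.921667,-0.387982)
center distance |VC| = r/sin(θ/2) = 10.043890/sin(50.3297°) = 13.048579
C = V + |VC|·bis = (-21.5160,11.7424)
T_A = V + ((C−V)·d_A)·d_A = V + 8.3298·d_A = (-16.8782,20.6514)
T_B = V + ((C−V)·d_B)·d_B = V + 8.3298·d_B = (-11.9029,8.8325)
sweep = 180° − θ = 79.3406°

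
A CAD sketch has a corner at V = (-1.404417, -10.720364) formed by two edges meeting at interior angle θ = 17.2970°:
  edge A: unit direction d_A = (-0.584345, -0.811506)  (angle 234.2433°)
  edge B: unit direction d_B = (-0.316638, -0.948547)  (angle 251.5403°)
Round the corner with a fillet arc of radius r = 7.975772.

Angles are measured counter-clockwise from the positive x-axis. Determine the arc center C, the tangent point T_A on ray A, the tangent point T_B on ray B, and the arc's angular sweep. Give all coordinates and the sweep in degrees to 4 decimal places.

center=(-25.5734,-57.9340) T_A=(-32.0457,-53.2734) T_B=(-18.0080,-60.4594) sweep=162.7030

bisector direction at 242.8918° = (-0.455672,-0.890148)
center distance |VC| = r/sin(θ/2) = 7.975772/sin(8.6485°) = 53.040183
C = V + |VC|·bis = (-25.5734,-57.9340)
T_A = V + ((C−V)·d_A)·d_A = V + 52.4371·d_A = (-32.0457,-53.2734)
T_B = V + ((C−V)·d_B)·d_B = V + 52.4371·d_B = (-18.0080,-60.4594)
sweep = 180° − θ = 162.7030°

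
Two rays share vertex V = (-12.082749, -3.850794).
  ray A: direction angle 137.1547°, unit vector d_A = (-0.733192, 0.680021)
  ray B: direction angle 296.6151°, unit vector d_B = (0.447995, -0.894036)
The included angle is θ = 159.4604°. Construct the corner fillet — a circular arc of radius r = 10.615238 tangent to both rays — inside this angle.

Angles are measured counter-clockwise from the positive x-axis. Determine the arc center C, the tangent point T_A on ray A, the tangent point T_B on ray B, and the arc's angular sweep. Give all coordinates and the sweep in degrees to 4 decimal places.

bisector direction at 216.8849° = (-0.799843,-0.600209)
center distance |VC| = r/sin(θ/2) = 10.615238/sin(79.7302°) = 10.788072
C = V + |VC|·bis = (-20.7115,-10.3259)
T_A = V + ((C−V)·d_A)·d_A = V + 1.9233·d_A = (-13.4929,-2.5429)
T_B = V + ((C−V)·d_B)·d_B = V + 1.9233·d_B = (-11.2211,-5.5703)
sweep = 180° − θ = 20.5396°

center=(-20.7115,-10.3259) T_A=(-13.4929,-2.5429) T_B=(-11.2211,-5.5703) sweep=20.5396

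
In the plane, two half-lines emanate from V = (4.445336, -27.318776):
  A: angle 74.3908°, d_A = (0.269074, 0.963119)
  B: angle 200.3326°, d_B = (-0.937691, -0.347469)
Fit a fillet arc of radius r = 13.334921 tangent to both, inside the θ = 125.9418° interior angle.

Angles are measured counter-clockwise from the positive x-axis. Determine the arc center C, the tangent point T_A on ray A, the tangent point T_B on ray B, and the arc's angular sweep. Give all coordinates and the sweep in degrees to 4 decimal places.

bisector direction at 137.3617° = (-0.735644,0.677368)
center distance |VC| = r/sin(θ/2) = 13.334921/sin(62.9709°) = 14.970008
C = V + |VC|·bis = (-6.5673,-17.1786)
T_A = V + ((C−V)·d_A)·d_A = V + 6.8030·d_A = (6.2759,-20.7667)
T_B = V + ((C−V)·d_B)·d_B = V + 6.8030·d_B = (-1.9338,-29.6826)
sweep = 180° − θ = 54.0582°

center=(-6.5673,-17.1786) T_A=(6.2759,-20.7667) T_B=(-1.9338,-29.6826) sweep=54.0582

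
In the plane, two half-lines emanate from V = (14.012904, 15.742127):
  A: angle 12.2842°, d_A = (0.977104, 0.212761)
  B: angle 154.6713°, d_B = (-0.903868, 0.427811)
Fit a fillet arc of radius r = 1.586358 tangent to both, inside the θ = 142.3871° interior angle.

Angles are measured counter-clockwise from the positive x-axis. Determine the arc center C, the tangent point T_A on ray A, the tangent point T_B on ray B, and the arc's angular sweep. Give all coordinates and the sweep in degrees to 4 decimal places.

center=(14.2033,17.4071) T_A=(14.5408,15.8571) T_B=(13.5246,15.9732) sweep=37.6129

bisector direction at 83.4778° = (0.113589,0.993528)
center distance |VC| = r/sin(θ/2) = 1.586358/sin(71.1936°) = 1.675825
C = V + |VC|·bis = (14.2033,17.4071)
T_A = V + ((C−V)·d_A)·d_A = V + 0.5402·d_A = (14.5408,15.8571)
T_B = V + ((C−V)·d_B)·d_B = V + 0.5402·d_B = (13.5246,15.9732)
sweep = 180° − θ = 37.6129°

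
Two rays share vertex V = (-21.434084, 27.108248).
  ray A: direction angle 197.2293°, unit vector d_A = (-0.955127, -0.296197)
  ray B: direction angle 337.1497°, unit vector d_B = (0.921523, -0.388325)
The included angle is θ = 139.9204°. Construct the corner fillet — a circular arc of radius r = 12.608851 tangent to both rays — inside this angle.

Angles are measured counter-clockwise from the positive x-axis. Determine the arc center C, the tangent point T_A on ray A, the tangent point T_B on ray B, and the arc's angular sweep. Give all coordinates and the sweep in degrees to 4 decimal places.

center=(-22.0922,13.7029) T_A=(-25.8269,25.7460) T_B=(-17.1958,25.3223) sweep=40.0796

bisector direction at 267.1895° = (-0.049033,-0.998797)
center distance |VC| = r/sin(θ/2) = 12.608851/sin(69.9602°) = 13.421456
C = V + |VC|·bis = (-22.0922,13.7029)
T_A = V + ((C−V)·d_A)·d_A = V + 4.5992·d_A = (-25.8269,25.7460)
T_B = V + ((C−V)·d_B)·d_B = V + 4.5992·d_B = (-17.1958,25.3223)
sweep = 180° − θ = 40.0796°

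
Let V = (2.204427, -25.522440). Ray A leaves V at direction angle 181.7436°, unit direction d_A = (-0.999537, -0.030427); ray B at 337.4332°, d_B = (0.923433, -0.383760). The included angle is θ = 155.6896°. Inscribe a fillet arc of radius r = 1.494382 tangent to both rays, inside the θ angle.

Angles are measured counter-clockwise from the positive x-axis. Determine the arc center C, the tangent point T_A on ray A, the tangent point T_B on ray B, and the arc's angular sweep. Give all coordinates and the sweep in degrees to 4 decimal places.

center=(1.9282,-27.0259) T_A=(1.8827,-25.5322) T_B=(2.5017,-25.6460) sweep=24.3104

bisector direction at 259.5884° = (-0.180718,-0.983535)
center distance |VC| = r/sin(θ/2) = 1.494382/sin(77.8448°) = 1.528653
C = V + |VC|·bis = (1.9282,-27.0259)
T_A = V + ((C−V)·d_A)·d_A = V + 0.3219·d_A = (1.8827,-25.5322)
T_B = V + ((C−V)·d_B)·d_B = V + 0.3219·d_B = (2.5017,-25.6460)
sweep = 180° − θ = 24.3104°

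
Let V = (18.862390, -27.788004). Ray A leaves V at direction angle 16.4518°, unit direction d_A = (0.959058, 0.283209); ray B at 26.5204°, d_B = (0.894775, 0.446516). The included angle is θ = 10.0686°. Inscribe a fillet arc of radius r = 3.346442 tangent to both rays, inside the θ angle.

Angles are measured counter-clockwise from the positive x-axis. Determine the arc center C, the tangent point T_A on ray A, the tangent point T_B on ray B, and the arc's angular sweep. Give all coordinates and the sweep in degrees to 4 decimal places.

center=(54.3474,-13.8200) T_A=(55.2952,-17.0295) T_B=(52.8532,-10.8257) sweep=169.9314

bisector direction at 21.4861° = (0.930506,0.366275)
center distance |VC| = r/sin(θ/2) = 3.346442/sin(5.0343°) = 38.135180
C = V + |VC|·bis = (54.3474,-13.8200)
T_A = V + ((C−V)·d_A)·d_A = V + 37.9881·d_A = (55.2952,-17.0295)
T_B = V + ((C−V)·d_B)·d_B = V + 37.9881·d_B = (52.8532,-10.8257)
sweep = 180° − θ = 169.9314°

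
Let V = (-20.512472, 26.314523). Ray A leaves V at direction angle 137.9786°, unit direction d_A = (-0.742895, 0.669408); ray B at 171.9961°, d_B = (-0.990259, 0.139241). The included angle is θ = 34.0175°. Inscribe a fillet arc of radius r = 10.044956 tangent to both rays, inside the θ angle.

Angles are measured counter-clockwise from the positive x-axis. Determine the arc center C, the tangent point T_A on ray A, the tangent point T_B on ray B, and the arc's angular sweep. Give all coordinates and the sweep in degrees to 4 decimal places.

bisector direction at 154.9874° = (-0.906214,0.422818)
center distance |VC| = r/sin(θ/2) = 10.044956/sin(17.0087°) = 34.339647
C = V + |VC|·bis = (-51.6316,40.8340)
T_A = V + ((C−V)·d_A)·d_A = V + 32.8376·d_A = (-44.9074,48.2963)
T_B = V + ((C−V)·d_B)·d_B = V + 32.8376·d_B = (-53.0302,30.8869)
sweep = 180° − θ = 145.9825°

center=(-51.6316,40.8340) T_A=(-44.9074,48.2963) T_B=(-53.0302,30.8869) sweep=145.9825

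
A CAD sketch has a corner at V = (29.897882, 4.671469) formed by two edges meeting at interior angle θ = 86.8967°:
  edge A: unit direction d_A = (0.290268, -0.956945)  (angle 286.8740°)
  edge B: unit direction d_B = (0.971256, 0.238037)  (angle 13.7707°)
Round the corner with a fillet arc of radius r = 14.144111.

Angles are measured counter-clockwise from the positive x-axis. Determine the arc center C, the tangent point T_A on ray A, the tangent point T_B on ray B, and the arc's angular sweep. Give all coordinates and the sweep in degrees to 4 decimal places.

bisector direction at 330.3223° = (0.868825,-0.495120)
center distance |VC| = r/sin(θ/2) = 14.144111/sin(43.4483°) = 20.567257
C = V + |VC|·bis = (47.7672,-5.5118)
T_A = V + ((C−V)·d_A)·d_A = V + 14.9317·d_A = (34.2321,-9.6174)
T_B = V + ((C−V)·d_B)·d_B = V + 14.9317·d_B = (44.4004,8.2258)
sweep = 180° − θ = 93.1033°

center=(47.7672,-5.5118) T_A=(34.2321,-9.6174) T_B=(44.4004,8.2258) sweep=93.1033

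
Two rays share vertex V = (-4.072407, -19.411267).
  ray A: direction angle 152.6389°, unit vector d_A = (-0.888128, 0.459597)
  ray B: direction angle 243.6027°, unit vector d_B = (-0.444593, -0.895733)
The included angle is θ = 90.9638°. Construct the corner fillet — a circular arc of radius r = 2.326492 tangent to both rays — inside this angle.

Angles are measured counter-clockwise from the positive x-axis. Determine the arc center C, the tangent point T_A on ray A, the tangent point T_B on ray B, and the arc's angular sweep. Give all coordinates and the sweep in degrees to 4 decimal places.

center=(-7.1734,-20.4261) T_A=(-6.1042,-18.3599) T_B=(-5.0895,-21.4604) sweep=89.0362

bisector direction at 198.1208° = (-0.950403,-0.311021)
center distance |VC| = r/sin(θ/2) = 2.326492/sin(45.4819°) = 3.262829
C = V + |VC|·bis = (-7.1734,-20.4261)
T_A = V + ((C−V)·d_A)·d_A = V + 2.2877·d_A = (-6.1042,-18.3599)
T_B = V + ((C−V)·d_B)·d_B = V + 2.2877·d_B = (-5.0895,-21.4604)
sweep = 180° − θ = 89.0362°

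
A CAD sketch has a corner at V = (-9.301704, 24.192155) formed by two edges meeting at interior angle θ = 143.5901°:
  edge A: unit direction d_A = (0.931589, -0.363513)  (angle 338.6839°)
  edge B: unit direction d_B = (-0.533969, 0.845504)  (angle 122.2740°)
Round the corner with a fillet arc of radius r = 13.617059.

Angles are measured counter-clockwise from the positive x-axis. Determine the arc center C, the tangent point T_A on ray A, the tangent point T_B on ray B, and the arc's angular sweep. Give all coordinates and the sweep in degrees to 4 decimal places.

bisector direction at 50.4789° = (0.636362,0.771391)
center distance |VC| = r/sin(θ/2) = 13.617059/sin(71.7951°) = 14.334575
C = V + |VC|·bis = (-0.1797,35.2497)
T_A = V + ((C−V)·d_A)·d_A = V + 4.4784·d_A = (-5.1297,22.5642)
T_B = V + ((C−V)·d_B)·d_B = V + 4.4784·d_B = (-11.6930,27.9786)
sweep = 180° − θ = 36.4099°

center=(-0.1797,35.2497) T_A=(-5.1297,22.5642) T_B=(-11.6930,27.9786) sweep=36.4099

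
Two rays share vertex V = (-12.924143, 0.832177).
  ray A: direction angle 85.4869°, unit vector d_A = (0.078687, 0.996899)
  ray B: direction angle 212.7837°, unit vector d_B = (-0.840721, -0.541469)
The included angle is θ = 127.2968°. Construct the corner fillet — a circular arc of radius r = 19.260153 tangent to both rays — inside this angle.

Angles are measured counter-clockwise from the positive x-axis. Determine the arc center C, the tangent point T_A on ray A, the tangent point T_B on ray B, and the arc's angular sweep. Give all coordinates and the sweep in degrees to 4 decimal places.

bisector direction at 149.1353° = (-0.858381,0.513012)
center distance |VC| = r/sin(θ/2) = 19.260153/sin(63.6484°) = 21.493618
C = V + |VC|·bis = (-31.3739,11.8587)
T_A = V + ((C−V)·d_A)·d_A = V + 9.5406·d_A = (-12.1734,10.3431)
T_B = V + ((C−V)·d_B)·d_B = V + 9.5406·d_B = (-20.9451,-4.3337)
sweep = 180° − θ = 52.7032°

center=(-31.3739,11.8587) T_A=(-12.1734,10.3431) T_B=(-20.9451,-4.3337) sweep=52.7032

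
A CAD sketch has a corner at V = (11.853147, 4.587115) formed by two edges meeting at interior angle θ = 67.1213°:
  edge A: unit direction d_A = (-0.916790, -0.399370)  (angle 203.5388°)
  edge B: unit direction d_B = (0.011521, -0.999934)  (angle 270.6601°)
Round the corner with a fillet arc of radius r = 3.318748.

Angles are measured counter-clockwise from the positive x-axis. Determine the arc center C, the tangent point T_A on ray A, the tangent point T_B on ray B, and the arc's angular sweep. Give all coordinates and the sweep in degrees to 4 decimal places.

center=(8.5923,-0.4534) T_A=(7.2668,2.5892) T_B=(11.9108,-0.4151) sweep=112.8787

bisector direction at 237.0995° = (-0.543183,-0.839615)
center distance |VC| = r/sin(θ/2) = 3.318748/sin(33.5607°) = 6.003313
C = V + |VC|·bis = (8.5923,-0.4534)
T_A = V + ((C−V)·d_A)·d_A = V + 5.0026·d_A = (7.2668,2.5892)
T_B = V + ((C−V)·d_B)·d_B = V + 5.0026·d_B = (11.9108,-0.4151)
sweep = 180° − θ = 112.8787°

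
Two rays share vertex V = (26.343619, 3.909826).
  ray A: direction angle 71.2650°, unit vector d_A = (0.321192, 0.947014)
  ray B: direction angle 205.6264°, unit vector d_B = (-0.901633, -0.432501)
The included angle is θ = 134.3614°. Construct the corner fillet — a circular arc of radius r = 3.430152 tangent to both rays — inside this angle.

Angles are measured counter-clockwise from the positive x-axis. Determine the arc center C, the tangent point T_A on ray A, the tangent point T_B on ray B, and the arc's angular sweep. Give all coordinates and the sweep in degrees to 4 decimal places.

bisector direction at 138.4457° = (-0.748327,0.663330)
center distance |VC| = r/sin(θ/2) = 3.430152/sin(67.1807°) = 3.721418
C = V + |VC|·bis = (23.5588,6.3784)
T_A = V + ((C−V)·d_A)·d_A = V + 1.4433·d_A = (26.8072,5.2766)
T_B = V + ((C−V)·d_B)·d_B = V + 1.4433·d_B = (25.0423,3.2856)
sweep = 180° − θ = 45.6386°

center=(23.5588,6.3784) T_A=(26.8072,5.2766) T_B=(25.0423,3.2856) sweep=45.6386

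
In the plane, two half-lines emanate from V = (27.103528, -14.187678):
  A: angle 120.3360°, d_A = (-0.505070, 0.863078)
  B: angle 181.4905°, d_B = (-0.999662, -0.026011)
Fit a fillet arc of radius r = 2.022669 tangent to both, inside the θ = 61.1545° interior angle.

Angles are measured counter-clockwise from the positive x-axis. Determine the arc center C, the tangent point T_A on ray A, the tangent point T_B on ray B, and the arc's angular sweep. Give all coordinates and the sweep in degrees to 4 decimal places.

bisector direction at 150.9133° = (-0.873885,0.486133)
center distance |VC| = r/sin(θ/2) = 2.022669/sin(30.5772°) = 3.976156
C = V + |VC|·bis = (23.6288,-12.2547)
T_A = V + ((C−V)·d_A)·d_A = V + 3.4232·d_A = (25.3745,-11.2331)
T_B = V + ((C−V)·d_B)·d_B = V + 3.4232·d_B = (23.6814,-14.2767)
sweep = 180° − θ = 118.8455°

center=(23.6288,-12.2547) T_A=(25.3745,-11.2331) T_B=(23.6814,-14.2767) sweep=118.8455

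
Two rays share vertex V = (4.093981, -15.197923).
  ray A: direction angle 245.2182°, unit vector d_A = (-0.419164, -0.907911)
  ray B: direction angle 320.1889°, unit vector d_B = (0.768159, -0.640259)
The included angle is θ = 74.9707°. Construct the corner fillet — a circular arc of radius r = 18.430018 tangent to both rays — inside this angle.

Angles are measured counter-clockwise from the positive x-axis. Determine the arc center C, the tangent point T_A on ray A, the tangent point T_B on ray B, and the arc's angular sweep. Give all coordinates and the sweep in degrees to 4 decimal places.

center=(10.7538,-44.7413) T_A=(-5.9790,-37.0161) T_B=(22.5538,-30.5841) sweep=105.0293

bisector direction at 282.7036° = (0.219907,-0.975521)
center distance |VC| = r/sin(θ/2) = 18.430018/sin(37.4853°) = 30.284708
C = V + |VC|·bis = (10.7538,-44.7413)
T_A = V + ((C−V)·d_A)·d_A = V + 24.0312·d_A = (-5.9790,-37.0161)
T_B = V + ((C−V)·d_B)·d_B = V + 24.0312·d_B = (22.5538,-30.5841)
sweep = 180° − θ = 105.0293°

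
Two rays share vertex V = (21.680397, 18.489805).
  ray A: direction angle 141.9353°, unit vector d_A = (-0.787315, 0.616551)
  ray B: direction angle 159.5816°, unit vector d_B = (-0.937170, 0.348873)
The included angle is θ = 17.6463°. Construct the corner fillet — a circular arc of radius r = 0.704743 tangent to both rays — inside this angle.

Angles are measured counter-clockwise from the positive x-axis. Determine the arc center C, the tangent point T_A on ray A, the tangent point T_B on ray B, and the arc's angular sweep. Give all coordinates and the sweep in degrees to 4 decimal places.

bisector direction at 150.7585° = (-0.872568,0.488493)
center distance |VC| = r/sin(θ/2) = 0.704743/sin(8.8232°) = 4.594598
C = V + |VC|·bis = (17.6713,20.7342)
T_A = V + ((C−V)·d_A)·d_A = V + 4.5402·d_A = (18.1058,21.2891)
T_B = V + ((C−V)·d_B)·d_B = V + 4.5402·d_B = (17.4254,20.0738)
sweep = 180° − θ = 162.3537°

center=(17.6713,20.7342) T_A=(18.1058,21.2891) T_B=(17.4254,20.0738) sweep=162.3537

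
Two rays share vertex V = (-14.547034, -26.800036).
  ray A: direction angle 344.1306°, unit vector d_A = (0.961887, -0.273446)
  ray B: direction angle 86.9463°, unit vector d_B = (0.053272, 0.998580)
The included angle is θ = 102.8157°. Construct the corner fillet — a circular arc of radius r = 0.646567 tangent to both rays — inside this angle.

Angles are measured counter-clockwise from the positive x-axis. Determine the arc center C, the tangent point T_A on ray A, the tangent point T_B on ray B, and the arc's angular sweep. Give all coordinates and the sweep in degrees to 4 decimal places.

bisector direction at 35.5385° = (0.813726,0.581249)
center distance |VC| = r/sin(θ/2) = 0.646567/sin(51.4079°) = 0.827229
C = V + |VC|·bis = (-13.8739,-26.3192)
T_A = V + ((C−V)·d_A)·d_A = V + 0.5160·d_A = (-14.0507,-26.9411)
T_B = V + ((C−V)·d_B)·d_B = V + 0.5160·d_B = (-14.5195,-26.2848)
sweep = 180° − θ = 77.1843°

center=(-13.8739,-26.3192) T_A=(-14.0507,-26.9411) T_B=(-14.5195,-26.2848) sweep=77.1843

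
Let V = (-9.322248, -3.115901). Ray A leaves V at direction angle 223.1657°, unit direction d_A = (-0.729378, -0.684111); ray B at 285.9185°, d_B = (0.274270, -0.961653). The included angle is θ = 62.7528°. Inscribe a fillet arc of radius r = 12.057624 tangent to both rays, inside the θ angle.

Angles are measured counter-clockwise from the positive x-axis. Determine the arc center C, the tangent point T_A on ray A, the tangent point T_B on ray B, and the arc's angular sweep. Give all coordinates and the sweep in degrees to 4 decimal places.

bisector direction at 254.5421° = (-0.266530,-0.963827)
center distance |VC| = r/sin(θ/2) = 12.057624/sin(31.3764°) = 23.158434
C = V + |VC|·bis = (-15.4947,-25.4366)
T_A = V + ((C−V)·d_A)·d_A = V + 19.7719·d_A = (-23.7434,-16.6420)
T_B = V + ((C−V)·d_B)·d_B = V + 19.7719·d_B = (-3.8994,-22.1296)
sweep = 180° − θ = 117.2472°

center=(-15.4947,-25.4366) T_A=(-23.7434,-16.6420) T_B=(-3.8994,-22.1296) sweep=117.2472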